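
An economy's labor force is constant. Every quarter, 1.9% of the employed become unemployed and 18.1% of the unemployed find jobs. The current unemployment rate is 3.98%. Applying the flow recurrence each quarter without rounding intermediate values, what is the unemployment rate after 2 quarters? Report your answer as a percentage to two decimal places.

Unemployment rate after two quarters ≈ 5.97%.

With a fixed labor force, u_{t+1} = u_t + s·(1−u_t) − f·u_t = u_t·(1−s−f) + s.
Here 1−s−f = 0.800 and s = 0.019.
u_1 = 0.039800 × 0.800 + 0.019 = 0.050840.
u_2 = 0.050840 × 0.800 + 0.019 = 0.059672.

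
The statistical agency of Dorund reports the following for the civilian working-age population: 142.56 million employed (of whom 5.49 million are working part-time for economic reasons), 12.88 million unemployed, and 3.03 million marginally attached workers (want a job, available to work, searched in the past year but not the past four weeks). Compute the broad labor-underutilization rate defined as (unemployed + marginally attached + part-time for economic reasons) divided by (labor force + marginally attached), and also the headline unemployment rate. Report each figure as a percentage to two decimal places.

Labor force = 142.56 + 12.88 = 155.44 million.
Numerator = 12.88 + 3.03 + 5.49 = 21.40 million.
Denominator = 155.44 + 3.03 = 158.47 million.
Broad rate = 21.40 / 158.47 = 13.50%.
Headline unemployment rate = 12.88 / 155.44 = 8.29%.

Broad underutilization rate ≈ 13.50%; headline unemployment rate ≈ 8.29%.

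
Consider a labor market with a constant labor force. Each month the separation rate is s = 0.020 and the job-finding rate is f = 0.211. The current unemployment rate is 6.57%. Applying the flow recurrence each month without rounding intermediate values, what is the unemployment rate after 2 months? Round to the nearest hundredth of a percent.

Unemployment rate after two months ≈ 7.42%.

With a fixed labor force, u_{t+1} = u_t + s·(1−u_t) − f·u_t = u_t·(1−s−f) + s.
Here 1−s−f = 0.769 and s = 0.020.
u_1 = 0.065700 × 0.769 + 0.020 = 0.070523.
u_2 = 0.070523 × 0.769 + 0.020 = 0.074232.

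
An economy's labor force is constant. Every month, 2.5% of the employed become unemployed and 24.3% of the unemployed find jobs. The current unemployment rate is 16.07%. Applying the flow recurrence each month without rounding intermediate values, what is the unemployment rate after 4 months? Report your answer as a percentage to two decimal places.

Unemployment rate after four months ≈ 11.26%.

With a fixed labor force, u_{t+1} = u_t + s·(1−u_t) − f·u_t = u_t·(1−s−f) + s.
Here 1−s−f = 0.732 and s = 0.025.
u_1 = 0.160700 × 0.732 + 0.025 = 0.142632.
u_2 = 0.142632 × 0.732 + 0.025 = 0.129407.
u_3 = 0.129407 × 0.732 + 0.025 = 0.119726.
u_4 = 0.119726 × 0.732 + 0.025 = 0.112639.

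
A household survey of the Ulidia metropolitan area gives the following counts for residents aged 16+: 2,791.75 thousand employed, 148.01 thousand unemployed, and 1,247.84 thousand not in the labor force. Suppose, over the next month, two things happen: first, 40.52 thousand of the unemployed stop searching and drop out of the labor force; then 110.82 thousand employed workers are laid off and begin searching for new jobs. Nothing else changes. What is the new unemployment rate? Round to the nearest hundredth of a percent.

Initially, labor force = 2,791.75 + 148.01 = 2,939.76 thousand, so u = 148.01/2,939.76 = 5.03%.
After the first change, unemployed and labor force both fall by 40.52 → E = 2,791.75, U = 107.49, labor force = 2,899.24 thousand.
After the second change, employed falls and unemployed rises by 110.82; labor force unchanged → E = 2,680.93, U = 218.31, labor force = 2,899.24 thousand.
New unemployment rate = 218.31 / 2,899.24 = 7.53%.

New unemployment rate ≈ 7.53%.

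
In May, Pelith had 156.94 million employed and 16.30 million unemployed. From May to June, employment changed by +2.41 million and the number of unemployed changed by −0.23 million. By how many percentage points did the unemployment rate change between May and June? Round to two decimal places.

May: labor force = 156.94 + 16.30 = 173.24; u = 16.30/173.24 = 9.41%.
June: labor force = 159.35 + 16.07 = 175.42; u = 16.07/175.42 = 9.16%.
Change = 9.16% − 9.41% = −0.25 pp.

The unemployment rate changed by −0.25 percentage points.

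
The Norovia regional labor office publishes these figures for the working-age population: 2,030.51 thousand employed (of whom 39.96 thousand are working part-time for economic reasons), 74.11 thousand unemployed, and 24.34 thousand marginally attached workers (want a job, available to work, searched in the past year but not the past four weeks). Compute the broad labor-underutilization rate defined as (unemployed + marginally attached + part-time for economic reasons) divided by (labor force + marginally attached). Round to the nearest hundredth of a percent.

Labor force = 2,030.51 + 74.11 = 2,104.62 thousand.
Numerator = 74.11 + 24.34 + 39.96 = 138.41 thousand.
Denominator = 2,104.62 + 24.34 = 2,128.96 thousand.
Broad rate = 138.41 / 2,128.96 = 6.50%.

Broad underutilization rate ≈ 6.50%.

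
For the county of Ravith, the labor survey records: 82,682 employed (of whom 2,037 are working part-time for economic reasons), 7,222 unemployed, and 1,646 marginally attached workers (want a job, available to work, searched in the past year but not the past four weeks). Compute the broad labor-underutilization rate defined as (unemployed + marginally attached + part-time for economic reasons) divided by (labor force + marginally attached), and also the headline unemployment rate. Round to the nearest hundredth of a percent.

Broad underutilization rate ≈ 11.91%; headline unemployment rate ≈ 8.03%.

Labor force = 82,682 + 7,222 = 89,904.
Numerator = 7,222 + 1,646 + 2,037 = 10,905.
Denominator = 89,904 + 1,646 = 91,550.
Broad rate = 10,905 / 91,550 = 11.91%.
Headline unemployment rate = 7,222 / 89,904 = 8.03%.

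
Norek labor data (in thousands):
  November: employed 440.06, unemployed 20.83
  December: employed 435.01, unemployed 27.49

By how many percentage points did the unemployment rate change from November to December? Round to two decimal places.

The unemployment rate changed by +1.42 percentage points.

November: labor force = 440.06 + 20.83 = 460.89; u = 20.83/460.89 = 4.52%.
December: labor force = 435.01 + 27.49 = 462.50; u = 27.49/462.50 = 5.94%.
Change = 5.94% − 4.52% = +1.42 pp.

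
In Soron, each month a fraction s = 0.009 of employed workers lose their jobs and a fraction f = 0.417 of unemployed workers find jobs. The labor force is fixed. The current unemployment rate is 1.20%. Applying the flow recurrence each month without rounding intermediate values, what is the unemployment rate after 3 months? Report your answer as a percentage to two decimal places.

With a fixed labor force, u_{t+1} = u_t + s·(1−u_t) − f·u_t = u_t·(1−s−f) + s.
Here 1−s−f = 0.574 and s = 0.009.
u_1 = 0.012000 × 0.574 + 0.009 = 0.015888.
u_2 = 0.015888 × 0.574 + 0.009 = 0.018120.
u_3 = 0.018120 × 0.574 + 0.009 = 0.019401.

Unemployment rate after three months ≈ 1.94%.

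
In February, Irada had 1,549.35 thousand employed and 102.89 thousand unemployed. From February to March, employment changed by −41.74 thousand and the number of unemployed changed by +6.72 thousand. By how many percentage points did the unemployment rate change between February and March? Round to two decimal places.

The unemployment rate changed by +0.55 percentage points.

February: labor force = 1,549.35 + 102.89 = 1,652.24; u = 102.89/1,652.24 = 6.23%.
March: labor force = 1,507.61 + 109.61 = 1,617.22; u = 109.61/1,617.22 = 6.78%.
Change = 6.78% − 6.23% = +0.55 pp.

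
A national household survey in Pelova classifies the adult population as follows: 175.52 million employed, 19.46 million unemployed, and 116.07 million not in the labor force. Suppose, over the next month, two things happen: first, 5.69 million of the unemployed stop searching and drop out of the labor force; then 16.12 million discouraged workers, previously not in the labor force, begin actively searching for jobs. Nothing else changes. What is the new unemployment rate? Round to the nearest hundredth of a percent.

New unemployment rate ≈ 14.55%.

Initially, labor force = 175.52 + 19.46 = 194.98 million, so u = 19.46/194.98 = 9.98%.
After the first change, unemployed and labor force both fall by 5.69 → E = 175.52, U = 13.77, labor force = 189.29 million.
After the second change, unemployed and labor force both rise by 16.12 → E = 175.52, U = 29.89, labor force = 205.41 million.
New unemployment rate = 29.89 / 205.41 = 14.55%.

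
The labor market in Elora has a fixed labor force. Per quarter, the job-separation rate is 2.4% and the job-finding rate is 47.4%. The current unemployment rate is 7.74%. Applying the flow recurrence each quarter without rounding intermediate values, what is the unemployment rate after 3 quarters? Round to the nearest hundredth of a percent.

With a fixed labor force, u_{t+1} = u_t + s·(1−u_t) − f·u_t = u_t·(1−s−f) + s.
Here 1−s−f = 0.502 and s = 0.024.
u_1 = 0.077400 × 0.502 + 0.024 = 0.062855.
u_2 = 0.062855 × 0.502 + 0.024 = 0.055553.
u_3 = 0.055553 × 0.502 + 0.024 = 0.051888.

Unemployment rate after three quarters ≈ 5.19%.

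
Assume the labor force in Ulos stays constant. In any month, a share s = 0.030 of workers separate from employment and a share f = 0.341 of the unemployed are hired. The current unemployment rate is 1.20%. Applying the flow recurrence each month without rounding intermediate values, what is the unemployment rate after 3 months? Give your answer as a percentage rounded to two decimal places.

Unemployment rate after three months ≈ 6.37%.

With a fixed labor force, u_{t+1} = u_t + s·(1−u_t) − f·u_t = u_t·(1−s−f) + s.
Here 1−s−f = 0.629 and s = 0.030.
u_1 = 0.012000 × 0.629 + 0.030 = 0.037548.
u_2 = 0.037548 × 0.629 + 0.030 = 0.053618.
u_3 = 0.053618 × 0.629 + 0.030 = 0.063726.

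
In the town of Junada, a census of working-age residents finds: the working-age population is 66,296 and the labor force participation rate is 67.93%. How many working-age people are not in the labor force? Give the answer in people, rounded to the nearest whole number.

About 21,261 are not in the labor force.

Share not in the labor force = 1 − 0.6793 = 0.3207.
Not in labor force = 0.3207 × 66,296 ≈ 21,261.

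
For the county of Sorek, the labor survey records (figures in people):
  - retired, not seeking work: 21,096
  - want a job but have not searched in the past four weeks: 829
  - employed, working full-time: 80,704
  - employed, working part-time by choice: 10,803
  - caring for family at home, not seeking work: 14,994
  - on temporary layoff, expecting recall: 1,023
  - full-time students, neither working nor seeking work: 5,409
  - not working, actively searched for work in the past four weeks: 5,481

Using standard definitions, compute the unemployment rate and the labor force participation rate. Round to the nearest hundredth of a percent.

Employed = 80,704 + 10,803 = 91,507.
Unemployed = 1,023 + 5,481 = 6,504 (jobless and actively searching, or on temporary layoff).
Labor force = 91,507 + 6,504 = 98,011.
Not in labor force = 21,096 + 829 + 14,994 + 5,409 = 42,328 (those not working and not actively searching are outside the labor force — including those who want a job but have given up searching).
Civilian working-age population = 98,011 + 42,328 = 140,339.
Unemployment rate = 6,504 / 98,011 = 6.64%.
Labor force participation rate = 98,011 / 140,339 = 69.84%.

Unemployment rate ≈ 6.64%; labor force participation rate ≈ 69.84%.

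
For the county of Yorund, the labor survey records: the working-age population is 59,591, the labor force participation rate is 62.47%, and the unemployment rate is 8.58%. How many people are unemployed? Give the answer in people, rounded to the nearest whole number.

About 3,194 are unemployed.

Labor force = 0.6247 × 59,591 = 37,226.
Unemployed = 0.0858 × 37,226 ≈ 3,194.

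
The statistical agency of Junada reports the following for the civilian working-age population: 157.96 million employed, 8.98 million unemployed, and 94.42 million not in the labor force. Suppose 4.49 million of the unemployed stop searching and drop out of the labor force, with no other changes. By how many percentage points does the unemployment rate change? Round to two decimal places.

Initially, labor force = 157.96 + 8.98 = 166.94 million, so u = 8.98/166.94 = 5.38%.
After the change, unemployed and labor force both fall by 4.49 → E = 157.96, U = 4.49, labor force = 162.45 million.
New unemployment rate = 4.49 / 162.45 = 2.76%.
Change = 2.76% − 5.38% = −2.62 percentage points.

The unemployment rate changes by −2.62 percentage points.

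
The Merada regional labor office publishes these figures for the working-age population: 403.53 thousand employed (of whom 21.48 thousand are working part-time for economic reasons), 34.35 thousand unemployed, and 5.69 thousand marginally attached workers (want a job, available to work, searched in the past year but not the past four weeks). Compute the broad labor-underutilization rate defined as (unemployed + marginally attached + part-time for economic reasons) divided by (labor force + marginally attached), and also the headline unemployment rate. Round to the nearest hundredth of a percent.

Broad underutilization rate ≈ 13.87%; headline unemployment rate ≈ 7.84%.

Labor force = 403.53 + 34.35 = 437.88 thousand.
Numerator = 34.35 + 5.69 + 21.48 = 61.52 thousand.
Denominator = 437.88 + 5.69 = 443.57 thousand.
Broad rate = 61.52 / 443.57 = 13.87%.
Headline unemployment rate = 34.35 / 437.88 = 7.84%.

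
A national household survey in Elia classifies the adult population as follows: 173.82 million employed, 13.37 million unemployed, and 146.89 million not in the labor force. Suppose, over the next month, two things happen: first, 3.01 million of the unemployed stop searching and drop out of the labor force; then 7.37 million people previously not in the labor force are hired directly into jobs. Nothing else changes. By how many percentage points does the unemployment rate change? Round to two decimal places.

The unemployment rate changes by −1.73 percentage points.

Initially, labor force = 173.82 + 13.37 = 187.19 million, so u = 13.37/187.19 = 7.14%.
After the first change, unemployed and labor force both fall by 3.01 → E = 173.82, U = 10.36, labor force = 184.18 million.
After the second change, employed and labor force both rise by 7.37; unemployed unchanged → E = 181.19, U = 10.36, labor force = 191.55 million.
New unemployment rate = 10.36 / 191.55 = 5.41%.
Change = 5.41% − 7.14% = −1.73 percentage points.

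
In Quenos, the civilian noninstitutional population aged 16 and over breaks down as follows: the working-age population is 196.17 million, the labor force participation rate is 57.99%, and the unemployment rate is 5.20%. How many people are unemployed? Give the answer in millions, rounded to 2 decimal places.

Labor force = 0.5799 × 196.17 = 113.76 million.
Unemployed = 0.0520 × 113.76 ≈ 5.92 million.

About 5.92 million are unemployed.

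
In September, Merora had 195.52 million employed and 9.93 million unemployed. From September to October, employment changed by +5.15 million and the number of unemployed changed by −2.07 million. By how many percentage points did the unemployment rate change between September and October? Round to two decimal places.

September: labor force = 195.52 + 9.93 = 205.45; u = 9.93/205.45 = 4.83%.
October: labor force = 200.67 + 7.86 = 208.53; u = 7.86/208.53 = 3.77%.
Change = 3.77% − 4.83% = −1.06 pp.

The unemployment rate changed by −1.06 percentage points.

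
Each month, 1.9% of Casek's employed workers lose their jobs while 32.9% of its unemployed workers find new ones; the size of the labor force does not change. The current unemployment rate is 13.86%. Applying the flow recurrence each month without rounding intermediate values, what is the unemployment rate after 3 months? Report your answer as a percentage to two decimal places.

Unemployment rate after three months ≈ 7.79%.

With a fixed labor force, u_{t+1} = u_t + s·(1−u_t) − f·u_t = u_t·(1−s−f) + s.
Here 1−s−f = 0.652 and s = 0.019.
u_1 = 0.138600 × 0.652 + 0.019 = 0.109367.
u_2 = 0.109367 × 0.652 + 0.019 = 0.090307.
u_3 = 0.090307 × 0.652 + 0.019 = 0.077880.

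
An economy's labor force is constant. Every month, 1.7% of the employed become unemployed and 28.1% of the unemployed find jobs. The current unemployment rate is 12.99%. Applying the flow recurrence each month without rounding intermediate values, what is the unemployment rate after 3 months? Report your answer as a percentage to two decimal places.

Unemployment rate after three months ≈ 8.23%.

With a fixed labor force, u_{t+1} = u_t + s·(1−u_t) − f·u_t = u_t·(1−s−f) + s.
Here 1−s−f = 0.702 and s = 0.017.
u_1 = 0.129900 × 0.702 + 0.017 = 0.108190.
u_2 = 0.108190 × 0.702 + 0.017 = 0.092949.
u_3 = 0.092949 × 0.702 + 0.017 = 0.082250.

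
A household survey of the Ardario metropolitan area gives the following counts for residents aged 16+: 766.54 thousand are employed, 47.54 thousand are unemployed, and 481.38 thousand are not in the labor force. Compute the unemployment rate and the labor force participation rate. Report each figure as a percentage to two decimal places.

Unemployment rate ≈ 5.84%; labor force participation rate ≈ 62.84%.

Labor force = employed + unemployed = 766.54 + 47.54 = 814.08 thousand.
Working-age population = 814.08 + 481.38 = 1,295.46 thousand.
Unemployment rate = 47.54 / 814.08 = 5.84%.
Labor force participation rate = 814.08 / 1,295.46 = 62.84%.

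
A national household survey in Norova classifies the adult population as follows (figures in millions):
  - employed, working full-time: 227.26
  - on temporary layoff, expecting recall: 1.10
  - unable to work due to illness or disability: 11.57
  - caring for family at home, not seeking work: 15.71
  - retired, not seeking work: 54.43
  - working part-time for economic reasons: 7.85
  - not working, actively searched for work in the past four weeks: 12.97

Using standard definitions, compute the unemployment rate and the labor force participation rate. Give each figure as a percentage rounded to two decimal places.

Employed = 227.26 + 7.85 = 235.11 million (anyone who worked, including part-time for economic reasons, counts as employed).
Unemployed = 1.10 + 12.97 = 14.07 million (jobless and actively searching, or on temporary layoff).
Labor force = 235.11 + 14.07 = 249.18 million.
Not in labor force = 11.57 + 15.71 + 54.43 = 81.71 million (those not working and not actively searching are outside the labor force).
Civilian working-age population = 249.18 + 81.71 = 330.89 million.
Unemployment rate = 14.07 / 249.18 = 5.65%.
Labor force participation rate = 249.18 / 330.89 = 75.31%.

Unemployment rate ≈ 5.65%; labor force participation rate ≈ 75.31%.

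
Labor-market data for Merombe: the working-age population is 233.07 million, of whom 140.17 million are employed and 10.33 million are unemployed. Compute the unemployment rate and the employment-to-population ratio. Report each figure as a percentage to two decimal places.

Labor force = employed + unemployed = 140.17 + 10.33 = 150.50 million.
Unemployment rate = 10.33 / 150.50 = 6.86%.
Employment-population ratio = 140.17 / 233.07 = 60.14%.

Unemployment rate ≈ 6.86%; employment-population ratio ≈ 60.14%.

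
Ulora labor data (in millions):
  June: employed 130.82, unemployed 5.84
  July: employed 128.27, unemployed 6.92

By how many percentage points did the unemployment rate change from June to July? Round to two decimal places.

June: labor force = 130.82 + 5.84 = 136.66; u = 5.84/136.66 = 4.27%.
July: labor force = 128.27 + 6.92 = 135.19; u = 6.92/135.19 = 5.12%.
Change = 5.12% − 4.27% = +0.85 pp.

The unemployment rate changed by +0.85 percentage points.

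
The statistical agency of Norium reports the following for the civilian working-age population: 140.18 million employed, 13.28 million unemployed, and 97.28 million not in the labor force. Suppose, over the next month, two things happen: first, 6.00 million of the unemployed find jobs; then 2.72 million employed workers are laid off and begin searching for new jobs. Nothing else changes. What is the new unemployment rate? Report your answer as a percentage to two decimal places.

Initially, labor force = 140.18 + 13.28 = 153.46 million, so u = 13.28/153.46 = 8.65%.
After the first change, unemployed falls and employed rises by 6.00; labor force unchanged → E = 146.18, U = 7.28, labor force = 153.46 million.
After the second change, employed falls and unemployed rises by 2.72; labor force unchanged → E = 143.46, U = 10.00, labor force = 153.46 million.
New unemployment rate = 10.00 / 153.46 = 6.52%.

New unemployment rate ≈ 6.52%.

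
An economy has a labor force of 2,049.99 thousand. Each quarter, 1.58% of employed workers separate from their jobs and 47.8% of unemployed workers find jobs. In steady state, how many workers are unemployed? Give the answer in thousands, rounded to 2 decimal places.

About 65.59 thousand are unemployed in steady state.

Steady-state unemployment rate u* = s/(s+f) = 1.58/(1.58+47.8) = 0.031997.
Unemployed = u* × labor force = 0.031997 × 2,049.99 ≈ 65.59 thousand.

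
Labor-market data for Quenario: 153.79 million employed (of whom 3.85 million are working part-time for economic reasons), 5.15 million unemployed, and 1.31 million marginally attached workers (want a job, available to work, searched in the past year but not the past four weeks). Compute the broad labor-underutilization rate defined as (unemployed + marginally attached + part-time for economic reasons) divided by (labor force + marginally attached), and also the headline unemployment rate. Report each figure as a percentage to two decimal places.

Labor force = 153.79 + 5.15 = 158.94 million.
Numerator = 5.15 + 1.31 + 3.85 = 10.31 million.
Denominator = 158.94 + 1.31 = 160.25 million.
Broad rate = 10.31 / 160.25 = 6.43%.
Headline unemployment rate = 5.15 / 158.94 = 3.24%.

Broad underutilization rate ≈ 6.43%; headline unemployment rate ≈ 3.24%.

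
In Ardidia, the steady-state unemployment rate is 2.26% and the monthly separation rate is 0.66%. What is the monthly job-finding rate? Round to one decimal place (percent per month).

From u* = s/(s+f): f = s·(1−u)/u.
f = 0.66 × (1 − 0.0226) / 0.0226 = 0.6451 / 0.0226 ≈ 28.5% per month.

Job-finding rate ≈ 28.5% per month.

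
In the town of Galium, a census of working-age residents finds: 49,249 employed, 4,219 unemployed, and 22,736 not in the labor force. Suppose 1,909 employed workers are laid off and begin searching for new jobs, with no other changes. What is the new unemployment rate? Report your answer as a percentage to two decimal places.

Initially, labor force = 49,249 + 4,219 = 53,468, so u = 4,219/53,468 = 7.89%.
After the change, employed falls and unemployed rises by 1,909; labor force unchanged → E = 47,340, U = 6,128, labor force = 53,468.
New unemployment rate = 6,128 / 53,468 = 11.46%.

New unemployment rate ≈ 11.46%.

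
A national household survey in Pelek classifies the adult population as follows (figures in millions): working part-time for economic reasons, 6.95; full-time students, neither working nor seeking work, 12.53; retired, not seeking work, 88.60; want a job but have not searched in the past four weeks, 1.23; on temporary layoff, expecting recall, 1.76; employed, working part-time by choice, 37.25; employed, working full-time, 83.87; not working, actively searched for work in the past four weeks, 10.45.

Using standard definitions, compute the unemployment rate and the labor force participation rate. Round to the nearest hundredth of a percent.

Employed = 6.95 + 37.25 + 83.87 = 128.07 million (anyone who worked, including part-time for economic reasons, counts as employed).
Unemployed = 1.76 + 10.45 = 12.21 million (jobless and actively searching, or on temporary layoff).
Labor force = 128.07 + 12.21 = 140.28 million.
Not in labor force = 12.53 + 88.60 + 1.23 = 102.36 million (those not working and not actively searching are outside the labor force — including those who want a job but have given up searching).
Civilian working-age population = 140.28 + 102.36 = 242.64 million.
Unemployment rate = 12.21 / 140.28 = 8.70%.
Labor force participation rate = 140.28 / 242.64 = 57.81%.

Unemployment rate ≈ 8.70%; labor force participation rate ≈ 57.81%.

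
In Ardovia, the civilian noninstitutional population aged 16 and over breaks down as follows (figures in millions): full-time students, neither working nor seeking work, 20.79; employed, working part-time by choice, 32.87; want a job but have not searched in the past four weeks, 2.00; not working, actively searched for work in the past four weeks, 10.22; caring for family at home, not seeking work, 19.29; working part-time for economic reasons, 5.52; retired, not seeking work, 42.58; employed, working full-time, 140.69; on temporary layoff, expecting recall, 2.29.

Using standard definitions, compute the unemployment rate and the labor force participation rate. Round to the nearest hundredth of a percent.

Employed = 32.87 + 5.52 + 140.69 = 179.08 million (anyone who worked, including part-time for economic reasons, counts as employed).
Unemployed = 10.22 + 2.29 = 12.51 million (jobless and actively searching, or on temporary layoff).
Labor force = 179.08 + 12.51 = 191.59 million.
Not in labor force = 20.79 + 2.00 + 19.29 + 42.58 = 84.66 million (those not working and not actively searching are outside the labor force — including those who want a job but have given up searching).
Civilian working-age population = 191.59 + 84.66 = 276.25 million.
Unemployment rate = 12.51 / 191.59 = 6.53%.
Labor force participation rate = 191.59 / 276.25 = 69.35%.

Unemployment rate ≈ 6.53%; labor force participation rate ≈ 69.35%.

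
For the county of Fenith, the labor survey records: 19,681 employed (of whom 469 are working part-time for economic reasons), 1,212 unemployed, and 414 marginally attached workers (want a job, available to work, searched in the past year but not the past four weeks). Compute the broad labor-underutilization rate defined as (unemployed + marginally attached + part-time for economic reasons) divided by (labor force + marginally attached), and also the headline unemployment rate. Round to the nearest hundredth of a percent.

Labor force = 19,681 + 1,212 = 20,893.
Numerator = 1,212 + 414 + 469 = 2,095.
Denominator = 20,893 + 414 = 21,307.
Broad rate = 2,095 / 21,307 = 9.83%.
Headline unemployment rate = 1,212 / 20,893 = 5.80%.

Broad underutilization rate ≈ 9.83%; headline unemployment rate ≈ 5.80%.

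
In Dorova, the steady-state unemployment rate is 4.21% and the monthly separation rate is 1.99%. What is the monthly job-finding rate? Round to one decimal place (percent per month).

Job-finding rate ≈ 45.3% per month.

From u* = s/(s+f): f = s·(1−u)/u.
f = 1.99 × (1 − 0.0421) / 0.0421 = 1.9062 / 0.0421 ≈ 45.3% per month.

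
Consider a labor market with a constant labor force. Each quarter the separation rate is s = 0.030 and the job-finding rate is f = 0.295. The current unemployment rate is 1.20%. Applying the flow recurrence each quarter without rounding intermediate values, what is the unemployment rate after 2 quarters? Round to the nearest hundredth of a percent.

Unemployment rate after two quarters ≈ 5.57%.

With a fixed labor force, u_{t+1} = u_t + s·(1−u_t) − f·u_t = u_t·(1−s−f) + s.
Here 1−s−f = 0.675 and s = 0.030.
u_1 = 0.012000 × 0.675 + 0.030 = 0.038100.
u_2 = 0.038100 × 0.675 + 0.030 = 0.055718.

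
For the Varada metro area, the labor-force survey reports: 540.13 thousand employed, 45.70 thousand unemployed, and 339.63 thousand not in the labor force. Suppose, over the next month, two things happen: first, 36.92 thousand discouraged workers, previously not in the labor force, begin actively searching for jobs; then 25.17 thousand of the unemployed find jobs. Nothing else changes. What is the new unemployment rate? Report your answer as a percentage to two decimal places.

New unemployment rate ≈ 9.23%.

Initially, labor force = 540.13 + 45.70 = 585.83 thousand, so u = 45.70/585.83 = 7.80%.
After the first change, unemployed and labor force both rise by 36.92 → E = 540.13, U = 82.62, labor force = 622.75 thousand.
After the second change, unemployed falls and employed rises by 25.17; labor force unchanged → E = 565.30, U = 57.45, labor force = 622.75 thousand.
New unemployment rate = 57.45 / 622.75 = 9.23%.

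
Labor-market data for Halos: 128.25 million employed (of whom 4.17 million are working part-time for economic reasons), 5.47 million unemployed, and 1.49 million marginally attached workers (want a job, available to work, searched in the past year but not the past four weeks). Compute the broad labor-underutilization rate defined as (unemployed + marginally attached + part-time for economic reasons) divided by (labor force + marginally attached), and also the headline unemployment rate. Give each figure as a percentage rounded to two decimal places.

Labor force = 128.25 + 5.47 = 133.72 million.
Numerator = 5.47 + 1.49 + 4.17 = 11.13 million.
Denominator = 133.72 + 1.49 = 135.21 million.
Broad rate = 11.13 / 135.21 = 8.23%.
Headline unemployment rate = 5.47 / 133.72 = 4.09%.

Broad underutilization rate ≈ 8.23%; headline unemployment rate ≈ 4.09%.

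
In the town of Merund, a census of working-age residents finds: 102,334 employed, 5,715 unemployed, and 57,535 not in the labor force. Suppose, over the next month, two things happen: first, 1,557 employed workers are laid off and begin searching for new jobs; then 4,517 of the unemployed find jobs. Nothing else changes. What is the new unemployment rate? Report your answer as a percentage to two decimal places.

Initially, labor force = 102,334 + 5,715 = 108,049, so u = 5,715/108,049 = 5.29%.
After the first change, employed falls and unemployed rises by 1,557; labor force unchanged → E = 100,777, U = 7,272, labor force = 108,049.
After the second change, unemployed falls and employed rises by 4,517; labor force unchanged → E = 105,294, U = 2,755, labor force = 108,049.
New unemployment rate = 2,755 / 108,049 = 2.55%.

New unemployment rate ≈ 2.55%.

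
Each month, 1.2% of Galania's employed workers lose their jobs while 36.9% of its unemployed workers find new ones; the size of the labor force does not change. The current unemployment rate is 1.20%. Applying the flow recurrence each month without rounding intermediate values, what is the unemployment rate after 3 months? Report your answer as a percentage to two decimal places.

Unemployment rate after three months ≈ 2.69%.

With a fixed labor force, u_{t+1} = u_t + s·(1−u_t) − f·u_t = u_t·(1−s−f) + s.
Here 1−s−f = 0.619 and s = 0.012.
u_1 = 0.012000 × 0.619 + 0.012 = 0.019428.
u_2 = 0.019428 × 0.619 + 0.012 = 0.024026.
u_3 = 0.024026 × 0.619 + 0.012 = 0.026872.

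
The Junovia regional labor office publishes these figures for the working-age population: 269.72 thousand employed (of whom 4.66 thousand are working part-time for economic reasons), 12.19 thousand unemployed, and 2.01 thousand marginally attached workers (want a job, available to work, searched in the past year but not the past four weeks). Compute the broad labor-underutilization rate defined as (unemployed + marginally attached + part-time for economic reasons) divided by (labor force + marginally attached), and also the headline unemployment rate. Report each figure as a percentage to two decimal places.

Broad underutilization rate ≈ 6.64%; headline unemployment rate ≈ 4.32%.

Labor force = 269.72 + 12.19 = 281.91 thousand.
Numerator = 12.19 + 2.01 + 4.66 = 18.86 thousand.
Denominator = 281.91 + 2.01 = 283.92 thousand.
Broad rate = 18.86 / 283.92 = 6.64%.
Headline unemployment rate = 12.19 / 281.91 = 4.32%.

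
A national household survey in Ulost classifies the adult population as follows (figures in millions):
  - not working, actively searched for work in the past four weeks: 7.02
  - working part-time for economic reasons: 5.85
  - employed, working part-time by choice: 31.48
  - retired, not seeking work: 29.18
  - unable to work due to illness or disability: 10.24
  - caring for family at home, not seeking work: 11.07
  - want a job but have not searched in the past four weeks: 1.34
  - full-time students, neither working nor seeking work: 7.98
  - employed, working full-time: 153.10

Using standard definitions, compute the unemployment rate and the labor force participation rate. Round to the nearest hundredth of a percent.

Unemployment rate ≈ 3.56%; labor force participation rate ≈ 76.75%.

Employed = 5.85 + 31.48 + 153.10 = 190.43 million (anyone who worked, including part-time for economic reasons, counts as employed).
Unemployed = 7.02 million.
Labor force = 190.43 + 7.02 = 197.45 million.
Not in labor force = 29.18 + 10.24 + 11.07 + 1.34 + 7.98 = 59.81 million (those not working and not actively searching are outside the labor force — including those who want a job but have given up searching).
Civilian working-age population = 197.45 + 59.81 = 257.26 million.
Unemployment rate = 7.02 / 197.45 = 3.56%.
Labor force participation rate = 197.45 / 257.26 = 76.75%.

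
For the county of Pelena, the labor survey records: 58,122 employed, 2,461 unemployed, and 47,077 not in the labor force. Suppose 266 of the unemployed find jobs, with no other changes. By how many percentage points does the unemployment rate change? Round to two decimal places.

Initially, labor force = 58,122 + 2,461 = 60,583, so u = 2,461/60,583 = 4.06%.
After the change, unemployed falls and employed rises by 266; labor force unchanged → E = 58,388, U = 2,195, labor force = 60,583.
New unemployment rate = 2,195 / 60,583 = 3.62%.
Change = 3.62% − 4.06% = −0.44 percentage points.

The unemployment rate changes by −0.44 percentage points.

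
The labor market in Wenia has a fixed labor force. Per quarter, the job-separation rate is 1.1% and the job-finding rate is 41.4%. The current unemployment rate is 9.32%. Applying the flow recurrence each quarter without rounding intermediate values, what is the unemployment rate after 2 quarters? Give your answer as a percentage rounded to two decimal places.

Unemployment rate after two quarters ≈ 4.81%.

With a fixed labor force, u_{t+1} = u_t + s·(1−u_t) − f·u_t = u_t·(1−s−f) + s.
Here 1−s−f = 0.575 and s = 0.011.
u_1 = 0.093200 × 0.575 + 0.011 = 0.064590.
u_2 = 0.064590 × 0.575 + 0.011 = 0.048139.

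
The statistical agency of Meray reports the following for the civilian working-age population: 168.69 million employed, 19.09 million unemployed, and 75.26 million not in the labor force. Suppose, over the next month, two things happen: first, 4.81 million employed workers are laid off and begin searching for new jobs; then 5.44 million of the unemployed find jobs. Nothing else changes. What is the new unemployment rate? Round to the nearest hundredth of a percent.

Initially, labor force = 168.69 + 19.09 = 187.78 million, so u = 19.09/187.78 = 10.17%.
After the first change, employed falls and unemployed rises by 4.81; labor force unchanged → E = 163.88, U = 23.90, labor force = 187.78 million.
After the second change, unemployed falls and employed rises by 5.44; labor force unchanged → E = 169.32, U = 18.46, labor force = 187.78 million.
New unemployment rate = 18.46 / 187.78 = 9.83%.

New unemployment rate ≈ 9.83%.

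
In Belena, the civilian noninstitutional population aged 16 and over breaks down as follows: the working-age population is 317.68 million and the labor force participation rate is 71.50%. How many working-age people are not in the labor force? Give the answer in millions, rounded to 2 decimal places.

About 90.54 million are not in the labor force.

Share not in the labor force = 1 − 0.7150 = 0.2850.
Not in labor force = 0.2850 × 317.68 ≈ 90.54 million.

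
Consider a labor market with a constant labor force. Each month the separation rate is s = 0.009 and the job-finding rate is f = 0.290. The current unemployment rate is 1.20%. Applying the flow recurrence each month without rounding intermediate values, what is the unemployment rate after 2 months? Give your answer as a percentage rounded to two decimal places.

With a fixed labor force, u_{t+1} = u_t + s·(1−u_t) − f·u_t = u_t·(1−s−f) + s.
Here 1−s−f = 0.701 and s = 0.009.
u_1 = 0.012000 × 0.701 + 0.009 = 0.017412.
u_2 = 0.017412 × 0.701 + 0.009 = 0.021206.

Unemployment rate after two months ≈ 2.12%.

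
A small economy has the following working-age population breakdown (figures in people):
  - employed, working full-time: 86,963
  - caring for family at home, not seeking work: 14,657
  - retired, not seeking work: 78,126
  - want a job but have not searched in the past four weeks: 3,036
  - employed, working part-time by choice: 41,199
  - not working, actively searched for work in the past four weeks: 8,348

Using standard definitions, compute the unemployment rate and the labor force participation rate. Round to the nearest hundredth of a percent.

Unemployment rate ≈ 6.12%; labor force participation rate ≈ 58.76%.

Employed = 86,963 + 41,199 = 128,162.
Unemployed = 8,348.
Labor force = 128,162 + 8,348 = 136,510.
Not in labor force = 14,657 + 78,126 + 3,036 = 95,819 (those not working and not actively searching are outside the labor force — including those who want a job but have given up searching).
Civilian working-age population = 136,510 + 95,819 = 232,329.
Unemployment rate = 8,348 / 136,510 = 6.12%.
Labor force participation rate = 136,510 / 232,329 = 58.76%.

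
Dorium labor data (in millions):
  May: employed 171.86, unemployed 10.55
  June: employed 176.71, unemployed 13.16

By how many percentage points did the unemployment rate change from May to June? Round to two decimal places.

The unemployment rate changed by +1.15 percentage points.

May: labor force = 171.86 + 10.55 = 182.41; u = 10.55/182.41 = 5.78%.
June: labor force = 176.71 + 13.16 = 189.87; u = 13.16/189.87 = 6.93%.
Change = 6.93% − 5.78% = +1.15 pp.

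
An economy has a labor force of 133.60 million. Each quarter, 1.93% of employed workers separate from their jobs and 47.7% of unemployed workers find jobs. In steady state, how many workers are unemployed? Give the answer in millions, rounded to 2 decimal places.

Steady-state unemployment rate u* = s/(s+f) = 1.93/(1.93+47.7) = 0.038888.
Unemployed = u* × labor force = 0.038888 × 133.60 ≈ 5.20 million.

About 5.20 million are unemployed in steady state.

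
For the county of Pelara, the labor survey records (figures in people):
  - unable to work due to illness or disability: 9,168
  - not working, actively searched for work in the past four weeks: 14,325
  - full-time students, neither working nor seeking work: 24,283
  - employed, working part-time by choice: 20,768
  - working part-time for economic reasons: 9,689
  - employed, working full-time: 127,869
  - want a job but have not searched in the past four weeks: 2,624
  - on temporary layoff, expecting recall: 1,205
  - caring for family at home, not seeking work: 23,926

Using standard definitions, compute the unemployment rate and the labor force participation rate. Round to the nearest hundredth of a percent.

Employed = 20,768 + 9,689 + 127,869 = 158,326 (anyone who worked, including part-time for economic reasons, counts as employed).
Unemployed = 14,325 + 1,205 = 15,530 (jobless and actively searching, or on temporary layoff).
Labor force = 158,326 + 15,530 = 173,856.
Not in labor force = 9,168 + 24,283 + 2,624 + 23,926 = 60,001 (those not working and not actively searching are outside the labor force — including those who want a job but have given up searching).
Civilian working-age population = 173,856 + 60,001 = 233,857.
Unemployment rate = 15,530 / 173,856 = 8.93%.
Labor force participation rate = 173,856 / 233,857 = 74.34%.

Unemployment rate ≈ 8.93%; labor force participation rate ≈ 74.34%.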